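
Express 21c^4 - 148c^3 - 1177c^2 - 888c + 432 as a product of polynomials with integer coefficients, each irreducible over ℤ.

By the rational root theorem, c = -9/7 is a root, giving the factor (7c + 9) and quotient 3c^3 - 25c^2 - 136c + 48.
Next, c = -4 is a root, so (c + 4) is a factor; dividing leaves 3c^2 - 37c + 12.
The remaining quadratic factors as (3c - 1)(c - 12).

(3c - 1)(7c + 9)(c + 4)(c - 12)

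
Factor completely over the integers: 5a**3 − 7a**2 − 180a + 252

By the rational root theorem, a = −6 is a root, so (a + 6) divides it; the quotient is 5a**2 − 37a + 42.
The remaining quadratic factors as (5a − 7)(a − 6).

(5a − 7)(a + 6)(a − 6)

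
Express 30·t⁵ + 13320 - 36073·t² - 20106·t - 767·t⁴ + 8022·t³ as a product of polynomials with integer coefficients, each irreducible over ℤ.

Among the possible rational roots, t = 2/5 is a root, so (5·t - 2) is a factor; dividing leaves 6·t⁴ - 151·t³ + 1544·t² - 6597·t - 6660.
Then t = -5/6 is a root, so (6·t + 5) is a factor; dividing leaves t³ - 26·t² + 279·t - 1332.
Then t = 12 is a root, so (t - 12) is a factor; dividing leaves t² - 14·t + 111.
The quadratic t² - 14·t + 111 has discriminant -248 < 0 and is irreducible over ℤ.

(5·t - 2)·(6·t + 5)·(t - 12)·(t² - 14·t + 111)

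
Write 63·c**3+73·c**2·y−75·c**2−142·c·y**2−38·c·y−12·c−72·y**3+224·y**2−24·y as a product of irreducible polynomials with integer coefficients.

(7·c−9·y+1)·(9·c+4·y−12)·(c+2·y)

Group: c·(63·c**2−53·c·y−75·c−36·y**2+112·y−12) + 2·y·(63·c**2−53·c·y−75·c−36·y**2+112·y−12); both groups contain (63·c**2−53·c·y−75·c−36·y**2+112·y−12), so (c+2·y) is a factor with cofactor 63·c**2−53·c·y−75·c−36·y**2+112·y−12.
The cofactor groups again: 63·c**2−53·c·y−75·c−36·y**2+112·y−12 = 9·c·(7·c−9·y+1) + (4·y−12)·(7·c−9·y+1); both groups contain (7·c−9·y+1), giving (9·c+4·y−12)·(7·c−9·y+1).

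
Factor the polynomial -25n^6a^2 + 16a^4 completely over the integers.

-a^2(5n^3 - 4a)(5n^3 + 4a)

Pull out the common factor a^2, leaving -25n^6 + 16a^2.
Recognize a difference of squares with the parts 4a and 5n^3.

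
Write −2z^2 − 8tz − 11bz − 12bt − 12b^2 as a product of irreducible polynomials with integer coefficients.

−(3b + 2z)(4b + 4t + z)

Group: −4b(3b + 2z) + (−4t − z)(3b + 2z); both groups contain (3b + 2z).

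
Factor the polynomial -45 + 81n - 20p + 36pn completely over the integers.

(4p + 9)(9n - 5)

Group as (36pn - 20p) + (81n - 45) = 4p(9n - 5) + 9(9n - 5).
Both groups share the factor (9n - 5).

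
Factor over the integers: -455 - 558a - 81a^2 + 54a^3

(3a + 5)(3a - 13)(6a + 7)

Testing divisors of the constant over divisors of the leading coefficient, a = 13/3 is a root, so (3a - 13) divides it; the quotient is 18a^2 + 51a + 35.
The remaining quadratic factors as (3a + 5)(6a + 7).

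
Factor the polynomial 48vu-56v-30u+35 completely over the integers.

Group as (48vu-56v) + (-30u+35) = 8v(6u-7) - 5(6u-7).
Both groups share the factor (6u-7).

(6u-7)(8v-5)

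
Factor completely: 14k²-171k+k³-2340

(k+12)(k+15)(k-13)

Testing divisors of the constant over divisors of the leading coefficient, k = -15 is a root, so (k+15) divides it; the quotient is k²-k-156.
The remaining quadratic factors as (k-13)(k+12).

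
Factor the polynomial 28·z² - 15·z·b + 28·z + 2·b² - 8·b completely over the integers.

Group: 4·z·(7·z - 2·b) + (-b + 4)·(7·z - 2·b); both groups contain (7·z - 2·b).

(7·z - 2·b)·(4·z - b + 4)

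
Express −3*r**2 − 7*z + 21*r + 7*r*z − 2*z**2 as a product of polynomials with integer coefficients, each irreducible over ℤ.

−(3*r − z)*(r − 2*z − 7)

Group: −r*(3*r − z) + (2*z + 7)*(3*r − z); both groups contain (3*r − z).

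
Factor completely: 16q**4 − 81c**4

(2q)⁴ − (3c)⁴ = ((2q)² − (3c)²)((2q)² + (3c)²); the first factor splits again, the second (4q**2 + 9c**2) is irreducible.

(2q − 3c)(2q + 3c)(4q**2 + 9c**2)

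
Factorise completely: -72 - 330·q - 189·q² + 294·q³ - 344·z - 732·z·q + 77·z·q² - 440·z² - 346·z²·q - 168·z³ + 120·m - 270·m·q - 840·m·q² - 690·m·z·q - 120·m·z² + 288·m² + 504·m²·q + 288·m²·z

(12·m + 7·z - 6·q + 9)·(6·m - 6·z - 7·q - 2)·(4·z + 7·q + 4)

Group: 4·z·(72·m² - 30·m·z - 120·m·q + 30·m - 42·z² - 13·z·q - 68·z + 42·q² - 51·q - 18) + (7·q + 4)·(72·m² - 30·m·z - 120·m·q + 30·m - 42·z² - 13·z·q - 68·z + 42·q² - 51·q - 18); both groups contain (72·m² - 30·m·z - 120·m·q + 30·m - 42·z² - 13·z·q - 68·z + 42·q² - 51·q - 18), so (4·z + 7·q + 4) is a factor with cofactor 72·m² - 30·m·z - 120·m·q + 30·m - 42·z² - 13·z·q - 68·z + 42·q² - 51·q - 18.
The cofactor groups again: 72·m² - 30·m·z - 120·m·q + 30·m - 42·z² - 13·z·q - 68·z + 42·q² - 51·q - 18 = 6·m·(12·m + 7·z - 6·q + 9) + (-6·z - 7·q - 2)·(12·m + 7·z - 6·q + 9); both groups contain (12·m + 7·z - 6·q + 9), giving (6·m - 6·z - 7·q - 2)·(12·m + 7·z - 6·q + 9).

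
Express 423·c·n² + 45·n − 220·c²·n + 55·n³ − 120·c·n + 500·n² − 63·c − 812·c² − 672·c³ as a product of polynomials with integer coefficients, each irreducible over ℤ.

Group: 7·c·(−96·c² − 100·c·n − 116·c − 11·n² − 100·n − 9) − 5·n·(−96·c² − 100·c·n − 116·c − 11·n² − 100·n − 9); both groups contain (−96·c² − 100·c·n − 116·c − 11·n² − 100·n − 9), so (7·c − 5·n) is a factor with cofactor −96·c² − 100·c·n − 116·c − 11·n² − 100·n − 9.
The cofactor groups again: −96·c² − 100·c·n − 116·c − 11·n² − 100·n − 9 = −8·c·(12·c + 11·n + 1) + (−n − 9)·(12·c + 11·n + 1); both groups contain (12·c + 11·n + 1), giving −(8·c + n + 9)·(12·c + 11·n + 1).

−(12·c + 11·n + 1)·(7·c − 5·n)·(8·c + n + 9)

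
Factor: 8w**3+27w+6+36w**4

Group as (36w**4+27w) + (8w**3+6) = 9w(4w**3+3) + 2(4w**3+3).
Both groups share the factor (4w**3+3).

(9w+2)(4w**3+3)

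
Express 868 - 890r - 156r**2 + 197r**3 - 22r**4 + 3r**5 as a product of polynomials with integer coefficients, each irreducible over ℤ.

(3r - 7)(r + 2)(r - 1)(r**2 - 6r + 62)

Trying the rational-root candidates, r = 1 is a root, so (r - 1) divides it; the quotient is 3r**4 - 19r**3 + 178r**2 + 22r - 868.
Next, r = -2 is a root, so (r + 2) is a factor; dividing leaves 3r**3 - 25r**2 + 228r - 434.
Then r = 7/3 is a root, so (3r - 7) is a factor; dividing leaves r**2 - 6r + 62.
The quadratic r**2 - 6r + 62 has discriminant -212 < 0 and is irreducible over ℤ.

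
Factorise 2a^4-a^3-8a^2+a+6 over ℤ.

Testing divisors of the constant over divisors of the leading coefficient, a = -1 is a root, giving the factor (a+1) and quotient 2a^3-3a^2-5a+6.
Then a = 2 is a root, so (a-2) divides it; the quotient is 2a^2+a-3.
The remaining quadratic factors as (2a+3)(a-1).

(2a+3)(a+1)(a-1)(a-2)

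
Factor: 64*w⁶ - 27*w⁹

-w⁶*(3*w - 4)*(9*w² + 12*w + 16)

Every term has a factor of w⁶; factoring it out leaves -27*w³ + 64.
Recognize a difference of cubes with the parts 4 and 3*w.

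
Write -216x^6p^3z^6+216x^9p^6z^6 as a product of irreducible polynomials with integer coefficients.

216p^3x^6z^6(xp-1)(x^2p^2+xp+1)

Every term has a factor of 216x^6p^3z^6; factoring it out leaves x^3p^3-1.
Recognize a difference of cubes with the parts xp and 1.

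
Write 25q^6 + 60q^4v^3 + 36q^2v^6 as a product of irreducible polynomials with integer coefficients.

q^2(5q^2 + 6v^3)^2

Pull out the common factor q^2, leaving 25q^4 + 60q^2v^3 + 36v^6.
Recognize a perfect-square trinomial with the parts 6v^3 and 5q^2.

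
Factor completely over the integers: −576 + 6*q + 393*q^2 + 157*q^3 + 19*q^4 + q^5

Trying the rational-root candidates, q = −3 is a root, giving the factor (q + 3) and quotient q^4 + 16*q^3 + 109*q^2 + 66*q − 192.
Next, q = −2 is a root, so (q + 2) is a factor; dividing leaves q^3 + 14*q^2 + 81*q − 96.
Next, q = 1 is a root, giving the factor (q − 1) and quotient q^2 + 15*q + 96.
The quadratic q^2 + 15*q + 96 has discriminant −159 < 0 and is irreducible over ℤ.

(q + 2)*(q + 3)*(q − 1)*(q^2 + 15*q + 96)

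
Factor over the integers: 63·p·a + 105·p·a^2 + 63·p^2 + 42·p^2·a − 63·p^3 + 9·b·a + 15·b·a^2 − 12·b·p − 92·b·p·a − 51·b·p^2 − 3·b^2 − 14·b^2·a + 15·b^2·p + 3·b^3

(b − 3·p − 3·a)·(3·b + 3·p − 5·a − 3)·(b + 7·p)

Group: b·(3·b^2 + 24·b·p − 5·b·a − 3·b + 21·p^2 − 35·p·a − 21·p) + (−3·p − 3·a)·(3·b^2 + 24·b·p − 5·b·a − 3·b + 21·p^2 − 35·p·a − 21·p); both groups contain (3·b^2 + 24·b·p − 5·b·a − 3·b + 21·p^2 − 35·p·a − 21·p), so (b − 3·p − 3·a) is a factor with cofactor 3·b^2 + 24·b·p − 5·b·a − 3·b + 21·p^2 − 35·p·a − 21·p.
The cofactor groups again: 3·b^2 + 24·b·p − 5·b·a − 3·b + 21·p^2 − 35·p·a − 21·p = b·(3·b + 3·p − 5·a − 3) + 7·p·(3·b + 3·p − 5·a − 3); both groups contain (3·b + 3·p − 5·a − 3), giving (b + 7·p)·(3·b + 3·p − 5·a − 3).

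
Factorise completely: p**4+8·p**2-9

(p+1)·(p-1)·(p**2+9)

Substitute u = p**2 to get a quadratic in u, then factor.
p**2-1 is a difference of squares.
p**2+9 is irreducible over ℤ (sum of squares).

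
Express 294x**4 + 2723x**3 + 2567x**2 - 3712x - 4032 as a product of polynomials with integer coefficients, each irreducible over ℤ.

Among the possible rational roots, x = 7/6 is a root, so (6x - 7) is a factor; dividing leaves 49x**3 + 511x**2 + 1024x + 576.
Continuing, x = -9/7 is a root, so (7x + 9) is a factor; dividing leaves 7x**2 + 64x + 64.
The remaining quadratic factors as (7x + 8)(x + 8).

(6x - 7)(7x + 8)(7x + 9)(x + 8)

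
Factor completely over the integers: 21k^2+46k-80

Need a pair with product 21·(-80) = -1680 and sum 46: that's 70 and -24.
Split the middle term: 21k^2+70k - 24k-80 = 7k(3k+10) - 8(3k+10).

(3k+10)(7k-8)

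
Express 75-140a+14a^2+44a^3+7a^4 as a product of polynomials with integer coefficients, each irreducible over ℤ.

Testing divisors of the constant over divisors of the leading coefficient, a = 5/7 is a root, giving the factor (7a-5) and quotient a^3+7a^2+7a-15.
Then a = -3 is a root, so (a+3) divides it; the quotient is a^2+4a-5.
The remaining quadratic factors as (a+5)(a-1).

(7a-5)(a+3)(a+5)(a-1)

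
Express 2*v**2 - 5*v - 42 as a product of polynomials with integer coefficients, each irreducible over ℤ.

Need a pair with product 2·(-42) = -84 and sum -5: that's -12 and 7.
Split the middle term: 2*v**2 - 12*v + 7*v - 42 = 2*v*(v - 6) + 7*(v - 6).

(2*v + 7)*(v - 6)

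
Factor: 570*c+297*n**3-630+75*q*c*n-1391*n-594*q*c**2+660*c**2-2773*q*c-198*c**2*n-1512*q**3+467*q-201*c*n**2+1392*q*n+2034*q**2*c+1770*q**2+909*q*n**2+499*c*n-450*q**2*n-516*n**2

Group: 14*q*(-108*q**2+99*q*c-117*q*n+57*q+33*c*n-110*c-27*n**2+69*n+70) + (-6*c-11*n-9)*(-108*q**2+99*q*c-117*q*n+57*q+33*c*n-110*c-27*n**2+69*n+70); both groups contain (-108*q**2+99*q*c-117*q*n+57*q+33*c*n-110*c-27*n**2+69*n+70), so (14*q-6*c-11*n-9) is a factor with cofactor -108*q**2+99*q*c-117*q*n+57*q+33*c*n-110*c-27*n**2+69*n+70.
The cofactor groups again: -108*q**2+99*q*c-117*q*n+57*q+33*c*n-110*c-27*n**2+69*n+70 = -9*q*(12*q-11*c+9*n+7) + (-3*n+10)*(12*q-11*c+9*n+7); both groups contain (12*q-11*c+9*n+7), giving -(9*q+3*n-10)*(12*q-11*c+9*n+7).

-(12*q-11*c+9*n+7)*(14*q-6*c-11*n-9)*(9*q+3*n-10)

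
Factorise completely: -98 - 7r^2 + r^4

Substitute u = r^2 to get a quadratic in u, then factor.
r^2 + 7 is irreducible over ℤ (always positive, so no real roots).
r^2 - 14 is irreducible over ℤ (14 is not a perfect square).

(r^2 + 7)(r^2 - 14)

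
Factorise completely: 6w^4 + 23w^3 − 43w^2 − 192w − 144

(2w + 3)(3w + 4)(w + 4)(w − 3)

Trying the rational-root candidates, w = 3 is a root, so (w − 3) divides it; the quotient is 6w^3 + 41w^2 + 80w + 48.
Then w = −4 is a root, giving the factor (w + 4) and quotient 6w^2 + 17w + 12.
The remaining quadratic factors as (3w + 4)(2w + 3).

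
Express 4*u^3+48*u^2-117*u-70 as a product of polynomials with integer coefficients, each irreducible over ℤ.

Testing divisors of the constant over divisors of the leading coefficient, u = -14 is a root, so (u+14) is a factor; dividing leaves 4*u^2-8*u-5.
The remaining quadratic factors as (2*u-5)(2*u+1).

(2*u+1)*(2*u-5)*(u+14)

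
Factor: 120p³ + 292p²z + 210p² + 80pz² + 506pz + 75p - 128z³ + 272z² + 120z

(4p - 2z + 5)(5p + 8z)(6p + 8z + 3)

Group: 4p(30p² + 88pz + 15p + 64z² + 24z) + (-2z + 5)(30p² + 88pz + 15p + 64z² + 24z); both groups contain (30p² + 88pz + 15p + 64z² + 24z), so (4p - 2z + 5) is a factor with cofactor 30p² + 88pz + 15p + 64z² + 24z.
The cofactor groups again: 30p² + 88pz + 15p + 64z² + 24z = 5p(6p + 8z + 3) + 8z(6p + 8z + 3); both groups contain (6p + 8z + 3), giving (5p + 8z)(6p + 8z + 3).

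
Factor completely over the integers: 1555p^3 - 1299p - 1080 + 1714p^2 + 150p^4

Testing divisors of the constant over divisors of the leading coefficient, p = -3/5 is a root, giving the factor (5p + 3) and quotient 30p^3 + 293p^2 + 167p - 360.
Continuing, p = -9 is a root, so (p + 9) divides it; the quotient is 30p^2 + 23p - 40.
The remaining quadratic factors as (5p + 8)(6p - 5).

(5p + 3)(5p + 8)(6p - 5)(p + 9)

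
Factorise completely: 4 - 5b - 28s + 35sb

Group as (35sb - 28s) + (-5b + 4) = 7s(5b - 4) - (5b - 4).
Both groups share the factor (5b - 4).

(5b - 4)(7s - 1)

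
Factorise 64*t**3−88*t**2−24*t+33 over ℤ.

(8*t−11)*(8*t**2−3)

Group as (64*t**3−24*t) + (−88*t**2+33) = 8*t*(8*t**2−3) − 11*(8*t**2−3).
Both groups share the factor (8*t**2−3).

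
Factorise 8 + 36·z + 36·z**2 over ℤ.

Pull out the common factor 4, then factor the remaining trinomial.

4·(3·z + 1)·(3·z + 2)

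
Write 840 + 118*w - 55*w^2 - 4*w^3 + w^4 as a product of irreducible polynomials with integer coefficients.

By the rational root theorem, w = 7 is a root, so (w - 7) is a factor; dividing leaves w^3 + 3*w^2 - 34*w - 120.
Next, w = -4 is a root, so (w + 4) is a factor; dividing leaves w^2 - w - 30.
The remaining quadratic factors as (w - 6)(w + 5).

(w + 4)*(w + 5)*(w - 6)*(w - 7)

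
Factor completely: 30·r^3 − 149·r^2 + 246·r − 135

(2·r − 3)·(3·r − 5)·(5·r − 9)

Among the possible rational roots, r = 5/3 is a root, so (3·r − 5) divides it; the quotient is 10·r^2 − 33·r + 27.
The remaining quadratic factors as (5·r − 9)(2·r − 3).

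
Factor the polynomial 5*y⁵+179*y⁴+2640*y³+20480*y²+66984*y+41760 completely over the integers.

Trying the rational-root candidates, y = -15 is a root, so (y+15) divides it; the quotient is 5*y⁴+104*y³+1080*y²+4280*y+2784.
Continuing, y = -6 is a root, giving the factor (y+6) and quotient 5*y³+74*y²+636*y+464.
Then y = -4/5 is a root, so (5*y+4) divides it; the quotient is y²+14*y+116.
The quadratic y²+14*y+116 has discriminant -268 < 0 and is irreducible over ℤ.

(5*y+4)*(y+15)*(y+6)*(y²+14*y+116)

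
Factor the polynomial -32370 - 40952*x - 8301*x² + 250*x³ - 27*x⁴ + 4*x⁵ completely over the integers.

Testing divisors of the constant over divisors of the leading coefficient, x = -1 is a root, so (x + 1) divides it; the quotient is 4*x⁴ - 31*x³ + 281*x² - 8582*x - 32370.
Next, x = -13/4 is a root, giving the factor (4*x + 13) and quotient x³ - 11*x² + 106*x - 2490.
Next, x = 15 is a root, so (x - 15) divides it; the quotient is x² + 4*x + 166.
The quadratic x² + 4*x + 166 has discriminant -648 < 0 and is irreducible over ℤ.

(4*x + 13)*(x + 1)*(x - 15)*(x² + 4*x + 166)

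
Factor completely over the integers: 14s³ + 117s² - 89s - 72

Testing divisors of the constant over divisors of the leading coefficient, s = 8/7 is a root, giving the factor (7s - 8) and quotient 2s² + 19s + 9.
The remaining quadratic factors as (s + 9)(2s + 1).

(2s + 1)(7s - 8)(s + 9)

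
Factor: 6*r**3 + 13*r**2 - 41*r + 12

Testing divisors of the constant over divisors of the leading coefficient, r = -4 is a root, so (r + 4) divides it; the quotient is 6*r**2 - 11*r + 3.
The remaining quadratic factors as (2*r - 3)(3*r - 1).

(2*r - 3)*(3*r - 1)*(r + 4)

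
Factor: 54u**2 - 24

Factor out 6, leaving 9u**2 - 4, which is a difference of two squares.

6(3u + 2)(3u - 2)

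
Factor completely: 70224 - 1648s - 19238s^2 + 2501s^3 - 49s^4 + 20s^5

(4s + 7)(5s - 11)(s - 6)(s^2 + 4s + 152)

By the rational root theorem, s = -7/4 is a root, giving the factor (4s + 7) and quotient 5s^4 - 21s^3 + 662s^2 - 5968s + 10032.
Next, s = 11/5 is a root, so (5s - 11) divides it; the quotient is s^3 - 2s^2 + 128s - 912.
Continuing, s = 6 is a root, so (s - 6) is a factor; dividing leaves s^2 + 4s + 152.
The quadratic s^2 + 4s + 152 has discriminant -592 < 0 and is irreducible over ℤ.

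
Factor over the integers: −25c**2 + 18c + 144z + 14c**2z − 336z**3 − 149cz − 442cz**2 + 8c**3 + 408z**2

Group: c(8c**2 + 70cz − 9c + 48z**2 − 72z) + (−7z − 2)(8c**2 + 70cz − 9c + 48z**2 − 72z); both groups contain (8c**2 + 70cz − 9c + 48z**2 − 72z), so (c − 7z − 2) is a factor with cofactor 8c**2 + 70cz − 9c + 48z**2 − 72z.
The cofactor groups again: 8c**2 + 70cz − 9c + 48z**2 − 72z = c(8c + 6z − 9) + 8z(8c + 6z − 9); both groups contain (8c + 6z − 9), giving (c + 8z)(8c + 6z − 9).

(8c + 6z − 9)(c + 8z)(c − 7z − 2)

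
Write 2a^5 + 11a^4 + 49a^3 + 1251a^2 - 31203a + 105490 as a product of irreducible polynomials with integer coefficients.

(2a - 11)(a + 14)(a - 5)(a^2 + 2a + 137)

Trying the rational-root candidates, a = -14 is a root, so (a + 14) divides it; the quotient is 2a^4 - 17a^3 + 287a^2 - 2767a + 7535.
Next, a = 5 is a root, so (a - 5) divides it; the quotient is 2a^3 - 7a^2 + 252a - 1507.
Continuing, a = 11/2 is a root, giving the factor (2a - 11) and quotient a^2 + 2a + 137.
The quadratic a^2 + 2a + 137 has discriminant -544 < 0 and is irreducible over ℤ.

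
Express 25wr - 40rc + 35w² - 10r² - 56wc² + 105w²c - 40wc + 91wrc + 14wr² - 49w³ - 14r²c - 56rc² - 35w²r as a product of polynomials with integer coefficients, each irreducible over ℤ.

-(7w - 7c - 5)(7w - 2r - 8c)(w + r)

Group: w(-49w² + 14wr + 105wc + 35w - 14rc - 10r - 56c² - 40c) + r(-49w² + 14wr + 105wc + 35w - 14rc - 10r - 56c² - 40c); both groups contain (-49w² + 14wr + 105wc + 35w - 14rc - 10r - 56c² - 40c), so (w + r) is a factor with cofactor -49w² + 14wr + 105wc + 35w - 14rc - 10r - 56c² - 40c.
The cofactor groups again: -49w² + 14wr + 105wc + 35w - 14rc - 10r - 56c² - 40c = -7w(7w - 2r - 8c) + (7c + 5)(7w - 2r - 8c); both groups contain (7w - 2r - 8c), giving -(7w - 7c - 5)(7w - 2r - 8c).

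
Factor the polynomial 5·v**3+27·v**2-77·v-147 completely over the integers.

Trying the rational-root candidates, v = 3 is a root, so (v-3) is a factor; dividing leaves 5·v**2+42·v+49.
The remaining quadratic factors as (v+7)(5·v+7).

(5·v+7)·(v+7)·(v-3)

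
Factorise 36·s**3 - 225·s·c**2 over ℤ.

9·s·(2·s - 5·c)·(2·s + 5·c)

Every term has a factor of 9·s. Then 4·s**2 - 25·c**2 = (2·s)² − (5·c)².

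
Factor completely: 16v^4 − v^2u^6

Every term has a factor of v^2; factoring it out leaves 16v^2 − u^6.
Recognize a difference of squares with the parts 4v and u^3.

v^2(4v − u^3)(4v + u^3)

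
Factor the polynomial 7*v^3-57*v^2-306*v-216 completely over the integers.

(7*v+6)*(v+3)*(v-12)

Testing divisors of the constant over divisors of the leading coefficient, v = 12 is a root, so (v-12) is a factor; dividing leaves 7*v^2+27*v+18.
The remaining quadratic factors as (v+3)(7*v+6).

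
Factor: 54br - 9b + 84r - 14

Group as (54br - 9b) + (84r - 14) = 9b(6r - 1) + 14(6r - 1).
Both groups share the factor (6r - 1).

(6r - 1)(9b + 14)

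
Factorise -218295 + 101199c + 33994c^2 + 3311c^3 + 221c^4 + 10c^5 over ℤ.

(2c + 15)(5c - 7)(c + 11)(c^2 + 5c + 189)

Among the possible rational roots, c = -11 is a root, so (c + 11) is a factor; dividing leaves 10c^4 + 111c^3 + 2090c^2 + 11004c - 19845.
Then c = -15/2 is a root, so (2c + 15) divides it; the quotient is 5c^3 + 18c^2 + 910c - 1323.
Continuing, c = 7/5 is a root, so (5c - 7) divides it; the quotient is c^2 + 5c + 189.
The quadratic c^2 + 5c + 189 has discriminant -731 < 0 and is irreducible over ℤ.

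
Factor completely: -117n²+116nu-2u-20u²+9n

Group: -13n(9n-2u) + (10u+1)(9n-2u); both groups contain (9n-2u).

-(13n-10u-1)(9n-2u)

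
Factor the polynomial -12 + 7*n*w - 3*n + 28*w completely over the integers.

(7*w - 3)*(n + 4)

Group as (7*n*w - 3*n) + (28*w - 12) = n*(7*w - 3) + 4*(7*w - 3).
Both groups share the factor (7*w - 3).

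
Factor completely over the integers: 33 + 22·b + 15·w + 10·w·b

Group as (10·w·b + 15·w) + (22·b + 33) = 5·w·(2·b + 3) + 11·(2·b + 3).
Both groups share the factor (2·b + 3).

(2·b + 3)·(5·w + 11)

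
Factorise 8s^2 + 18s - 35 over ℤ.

(2s + 7)(4s - 5)

Need a pair with product 8·(-35) = -280 and sum 18: that's -10 and 28.
Split the middle term: 8s^2 - 10s + 28s - 35 = 2s(4s - 5) + 7(4s - 5).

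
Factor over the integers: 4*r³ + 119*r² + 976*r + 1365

(4*r + 7)*(r + 13)*(r + 15)

Trying the rational-root candidates, r = -7/4 is a root, so (4*r + 7) divides it; the quotient is r² + 28*r + 195.
The remaining quadratic factors as (r + 15)(r + 13).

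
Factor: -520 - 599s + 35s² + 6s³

(6s + 5)(s + 13)(s - 8)

Testing divisors of the constant over divisors of the leading coefficient, s = -5/6 is a root, giving the factor (6s + 5) and quotient s² + 5s - 104.
The remaining quadratic factors as (s - 8)(s + 13).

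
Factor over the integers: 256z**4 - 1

(4z)⁴ − (1)⁴ = ((4z)² − (1)²)((4z)² + (1)²); the first factor splits again, the second (16z**2 + 1) is irreducible.

(4z + 1)(4z - 1)(16z**2 + 1)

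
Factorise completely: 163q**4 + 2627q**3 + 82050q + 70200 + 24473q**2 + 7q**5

By the rational root theorem, q = -9/7 is a root, so (7q + 9) divides it; the quotient is q**4 + 22q**3 + 347q**2 + 3050q + 7800.
Next, q = -10 is a root, so (q + 10) divides it; the quotient is q**3 + 12q**2 + 227q + 780.
Then q = -4 is a root, so (q + 4) is a factor; dividing leaves q**2 + 8q + 195.
The quadratic q**2 + 8q + 195 has discriminant -716 < 0 and is irreducible over ℤ.

(7q + 9)(q + 10)(q + 4)(q**2 + 8q + 195)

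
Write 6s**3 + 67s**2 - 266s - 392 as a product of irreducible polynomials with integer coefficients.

(6s + 7)(s + 14)(s - 4)

Trying the rational-root candidates, s = -14 is a root, so (s + 14) divides it; the quotient is 6s**2 - 17s - 28.
The remaining quadratic factors as (s - 4)(6s + 7).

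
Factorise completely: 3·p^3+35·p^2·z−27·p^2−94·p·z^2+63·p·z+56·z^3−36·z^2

Group: p·(3·p^2−7·p·z+4·z^2) + (14·z−9)·(3·p^2−7·p·z+4·z^2); both groups contain (3·p^2−7·p·z+4·z^2), so (p+14·z−9) is a factor with cofactor 3·p^2−7·p·z+4·z^2.
The cofactor groups again: 3·p^2−7·p·z+4·z^2 = 3·p·(p−z) − 4·z·(p−z); both groups contain (p−z), giving (3·p−4·z)·(p−z).

(3·p−4·z)·(p+14·z−9)·(p−z)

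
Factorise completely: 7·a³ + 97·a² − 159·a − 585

Testing divisors of the constant over divisors of the leading coefficient, a = −15 is a root, so (a + 15) divides it; the quotient is 7·a² − 8·a − 39.
The remaining quadratic factors as (a − 3)(7·a + 13).

(7·a + 13)·(a + 15)·(a − 3)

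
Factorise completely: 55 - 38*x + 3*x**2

Need a pair with product 3·55 = 165 and sum -38: that's -5 and -33.
Split the middle term: 3*x**2 - 5*x - 33*x + 55 = x*(3*x - 5) - 11*(3*x - 5).

(3*x - 5)*(x - 11)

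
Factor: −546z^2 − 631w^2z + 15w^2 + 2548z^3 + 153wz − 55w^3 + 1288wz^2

−(11w + 14z − 3)(5w − 14z)(w + 13z)

Group: w(−55w^2 + 84wz + 15w + 196z^2 − 42z) + 13z(−55w^2 + 84wz + 15w + 196z^2 − 42z); both groups contain (−55w^2 + 84wz + 15w + 196z^2 − 42z), so (w + 13z) is a factor with cofactor −55w^2 + 84wz + 15w + 196z^2 − 42z.
The cofactor groups again: −55w^2 + 84wz + 15w + 196z^2 − 42z = −11w(5w − 14z) + (−14z + 3)(5w − 14z); both groups contain (5w − 14z), giving −(11w + 14z − 3)(5w − 14z).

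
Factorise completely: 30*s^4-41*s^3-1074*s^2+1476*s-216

Testing divisors of the constant over divisors of the leading coefficient, s = 1/6 is a root, so (6*s-1) divides it; the quotient is 5*s^3-6*s^2-180*s+216.
Continuing, s = -6 is a root, so (s+6) divides it; the quotient is 5*s^2-36*s+36.
The remaining quadratic factors as (5*s-6)(s-6).

(5*s-6)*(6*s-1)*(s+6)*(s-6)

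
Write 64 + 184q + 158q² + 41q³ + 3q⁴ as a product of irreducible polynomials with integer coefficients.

(3q + 2)(q + 1)(q + 4)(q + 8)

By the rational root theorem, q = -1 is a root, so (q + 1) is a factor; dividing leaves 3q³ + 38q² + 120q + 64.
Continuing, q = -2/3 is a root, giving the factor (3q + 2) and quotient q² + 12q + 32.
The remaining quadratic factors as (q + 4)(q + 8).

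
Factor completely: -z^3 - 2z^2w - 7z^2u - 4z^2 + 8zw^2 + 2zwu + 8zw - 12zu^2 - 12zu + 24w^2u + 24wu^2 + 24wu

Group: z(-z^2 - 2zw - 4zu - 4z + 8w^2 + 8wu + 8w) + 3u(-z^2 - 2zw - 4zu - 4z + 8w^2 + 8wu + 8w); both groups contain (-z^2 - 2zw - 4zu - 4z + 8w^2 + 8wu + 8w), so (z + 3u) is a factor with cofactor -z^2 - 2zw - 4zu - 4z + 8w^2 + 8wu + 8w.
The cofactor groups again: -z^2 - 2zw - 4zu - 4z + 8w^2 + 8wu + 8w = -z(z - 2w) + (-4w - 4u - 4)(z - 2w); both groups contain (z - 2w), giving -(z + 4w + 4u + 4)(z - 2w).

-(z - 2w)(z + 3u)(z + 4w + 4u + 4)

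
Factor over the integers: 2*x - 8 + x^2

(x + 4)*(x - 2)

Two integers with product -8 and sum 2 are 4 and -2.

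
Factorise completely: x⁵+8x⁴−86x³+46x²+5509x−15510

(x+10)(x+11)(x−3)(x²−10x+47)

Trying the rational-root candidates, x = 3 is a root, so (x−3) is a factor; dividing leaves x⁴+11x³−53x²−113x+5170.
Continuing, x = −11 is a root, so (x+11) divides it; the quotient is x³−53x+470.
Next, x = −10 is a root, giving the factor (x+10) and quotient x²−10x+47.
The quadratic x²−10x+47 has discriminant −88 < 0 and is irreducible over ℤ.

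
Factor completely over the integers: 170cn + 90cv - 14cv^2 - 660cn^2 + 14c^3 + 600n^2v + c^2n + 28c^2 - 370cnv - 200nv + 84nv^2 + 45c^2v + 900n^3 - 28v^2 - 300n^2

(2c + 15n + 7v)(7c - 10n - 2v)(c - 6n + 2)

Group: 2c(7c^2 - 52cn - 2cv + 14c + 60n^2 + 12nv - 20n - 4v) + (15n + 7v)(7c^2 - 52cn - 2cv + 14c + 60n^2 + 12nv - 20n - 4v); both groups contain (7c^2 - 52cn - 2cv + 14c + 60n^2 + 12nv - 20n - 4v), so (2c + 15n + 7v) is a factor with cofactor 7c^2 - 52cn - 2cv + 14c + 60n^2 + 12nv - 20n - 4v.
The cofactor groups again: 7c^2 - 52cn - 2cv + 14c + 60n^2 + 12nv - 20n - 4v = c(7c - 10n - 2v) + (-6n + 2)(7c - 10n - 2v); both groups contain (7c - 10n - 2v), giving (c - 6n + 2)(7c - 10n - 2v).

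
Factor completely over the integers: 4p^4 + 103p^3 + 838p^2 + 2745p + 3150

By the rational root theorem, p = −14 is a root, so (p + 14) is a factor; dividing leaves 4p^3 + 47p^2 + 180p + 225.
Next, p = −15/4 is a root, so (4p + 15) is a factor; dividing leaves p^2 + 8p + 15.
The remaining quadratic factors as (p + 3)(p + 5).

(4p + 15)(p + 14)(p + 3)(p + 5)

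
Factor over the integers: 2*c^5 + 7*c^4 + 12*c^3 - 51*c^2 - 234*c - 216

By the rational root theorem, c = 3 is a root, giving the factor (c - 3) and quotient 2*c^4 + 13*c^3 + 51*c^2 + 102*c + 72.
Continuing, c = -3/2 is a root, so (2*c + 3) is a factor; dividing leaves c^3 + 5*c^2 + 18*c + 24.
Then c = -2 is a root, giving the factor (c + 2) and quotient c^2 + 3*c + 12.
The quadratic c^2 + 3*c + 12 has discriminant -39 < 0 and is irreducible over ℤ.

(2*c + 3)*(c + 2)*(c - 3)*(c^2 + 3*c + 12)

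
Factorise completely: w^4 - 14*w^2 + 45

Substitute u = w^2 to get a quadratic in u, then factor.
w^2 - 9 is a difference of squares.
w^2 - 5 is irreducible over ℤ (5 is not a perfect square).

(w + 3)*(w - 3)*(w^2 - 5)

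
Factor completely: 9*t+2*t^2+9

Need a pair with product 2·9 = 18 and sum 9: that's 6 and 3.
Split the middle term: 2*t^2+6*t + 3*t+9 = 2*t*(t+3) + 3*(t+3).

(2*t+3)*(t+3)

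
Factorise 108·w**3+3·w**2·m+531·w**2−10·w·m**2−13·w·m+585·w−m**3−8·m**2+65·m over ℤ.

Group: 3·w·(36·w**2+13·w·m+117·w+m**2+13·m) + (−m+5)·(36·w**2+13·w·m+117·w+m**2+13·m); both groups contain (36·w**2+13·w·m+117·w+m**2+13·m), so (3·w−m+5) is a factor with cofactor 36·w**2+13·w·m+117·w+m**2+13·m.
The cofactor groups again: 36·w**2+13·w·m+117·w+m**2+13·m = 9·w·(4·w+m+13) + m·(4·w+m+13); both groups contain (4·w+m+13), giving (9·w+m)·(4·w+m+13).

(3·w−m+5)·(4·w+m+13)·(9·w+m)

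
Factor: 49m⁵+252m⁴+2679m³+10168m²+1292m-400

(7m+2)(7m-1)(m+4)(m²+m+50)

By the rational root theorem, m = -2/7 is a root, so (7m+2) divides it; the quotient is 7m⁴+34m³+373m²+1346m-200.
Then m = 1/7 is a root, giving the factor (7m-1) and quotient m³+5m²+54m+200.
Next, m = -4 is a root, so (m+4) divides it; the quotient is m²+m+50.
The quadratic m²+m+50 has discriminant -199 < 0 and is irreducible over ℤ.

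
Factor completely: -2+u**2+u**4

(u+1)(u-1)(u**2+2)

Substitute w = u**2 to get a quadratic in w, then factor.
u**2-1 is a difference of squares.
u**2+2 is irreducible over ℤ (always positive, so no real roots).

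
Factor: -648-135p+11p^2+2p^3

Trying the rational-root candidates, p = 8 is a root, so (p-8) divides it; the quotient is 2p^2+27p+81.
The remaining quadratic factors as (p+9)(2p+9).

(2p+9)(p+9)(p-8)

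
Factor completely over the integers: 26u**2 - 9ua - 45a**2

(2u - 3a)(13u + 15a)

Group: 13u(2u - 3a) + 15a(2u - 3a); both groups contain (2u - 3a).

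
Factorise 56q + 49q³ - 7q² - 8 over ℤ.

(7q - 1)(7q² + 8)

Group as (49q³ + 56q) + (-7q² - 8) = 7q(7q² + 8) - (7q² + 8).
Both groups share the factor (7q² + 8).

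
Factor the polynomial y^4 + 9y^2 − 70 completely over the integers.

Substitute u = y^2 to get a quadratic in u, then factor.
y^2 + 14 is irreducible over ℤ (always positive, so no real roots).
y^2 − 5 is irreducible over ℤ (5 is not a perfect square).

(y^2 + 14)(y^2 − 5)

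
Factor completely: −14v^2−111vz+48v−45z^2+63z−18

−(2v+15z−6)(7v+3z−3)

Group: −7v(2v+15z−6) + (−3z+3)(2v+15z−6); both groups contain (2v+15z−6).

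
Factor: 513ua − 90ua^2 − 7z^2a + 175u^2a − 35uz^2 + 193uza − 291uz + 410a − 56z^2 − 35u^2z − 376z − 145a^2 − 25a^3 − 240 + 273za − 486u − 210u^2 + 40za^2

−(7u + 7z − 5a + 5)(z − 5a + 6)(5u + a + 8)

Group: 5u(−7uz + 35ua − 42u − 7z^2 + 40za − 47z − 25a^2 + 55a − 30) + (a + 8)(−7uz + 35ua − 42u − 7z^2 + 40za − 47z − 25a^2 + 55a − 30); both groups contain (−7uz + 35ua − 42u − 7z^2 + 40za − 47z − 25a^2 + 55a − 30), so (5u + a + 8) is a factor with cofactor −7uz + 35ua − 42u − 7z^2 + 40za − 47z − 25a^2 + 55a − 30.
The cofactor groups again: −7uz + 35ua − 42u − 7z^2 + 40za − 47z − 25a^2 + 55a − 30 = −7u(z − 5a + 6) + (−7z + 5a − 5)(z − 5a + 6); both groups contain (z − 5a + 6), giving −(7u + 7z − 5a + 5)(z − 5a + 6).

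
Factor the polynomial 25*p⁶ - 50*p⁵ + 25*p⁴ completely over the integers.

Factor out 25*p⁴ first: what remains is p² - 2*p + 1.
Recognize a perfect-square trinomial with the parts 1 and p.

25*p⁴*(p - 1)²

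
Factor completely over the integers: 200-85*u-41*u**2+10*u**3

(2*u+5)*(5*u-8)*(u-5)

By the rational root theorem, u = 8/5 is a root, giving the factor (5*u-8) and quotient 2*u**2-5*u-25.
The remaining quadratic factors as (u-5)(2*u+5).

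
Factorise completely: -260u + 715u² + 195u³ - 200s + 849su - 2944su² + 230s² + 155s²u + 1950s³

(10s + 13u)(13s - 15u + 5)(15s - u - 4)

Group: 15s(130s² + 19su + 50s - 195u² + 65u) + (-u - 4)(130s² + 19su + 50s - 195u² + 65u); both groups contain (130s² + 19su + 50s - 195u² + 65u), so (15s - u - 4) is a factor with cofactor 130s² + 19su + 50s - 195u² + 65u.
The cofactor groups again: 130s² + 19su + 50s - 195u² + 65u = 10s(13s - 15u + 5) + 13u(13s - 15u + 5); both groups contain (13s - 15u + 5), giving (10s + 13u)(13s - 15u + 5).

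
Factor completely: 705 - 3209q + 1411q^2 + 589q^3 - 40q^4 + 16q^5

(4q - 1)(4q - 5)(q + 3)(q^2 - 4q + 47)

By the rational root theorem, q = 5/4 is a root, so (4q - 5) divides it; the quotient is 4q^4 - 5q^3 + 141q^2 + 529q - 141.
Next, q = -3 is a root, so (q + 3) is a factor; dividing leaves 4q^3 - 17q^2 + 192q - 47.
Continuing, q = 1/4 is a root, so (4q - 1) divides it; the quotient is q^2 - 4q + 47.
The quadratic q^2 - 4q + 47 has discriminant -172 < 0 and is irreducible over ℤ.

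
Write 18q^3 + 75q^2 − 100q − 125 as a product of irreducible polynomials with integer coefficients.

Trying the rational-root candidates, q = 5/3 is a root, so (3q − 5) divides it; the quotient is 6q^2 + 35q + 25.
The remaining quadratic factors as (6q + 5)(q + 5).

(3q − 5)(6q + 5)(q + 5)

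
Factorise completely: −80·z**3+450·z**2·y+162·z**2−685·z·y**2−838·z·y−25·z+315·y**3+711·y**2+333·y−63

Group: 5·z·(−16·z**2+74·z·y+10·z−63·y**2−54·y+9) + (−5·y−7)·(−16·z**2+74·z·y+10·z−63·y**2−54·y+9); both groups contain (−16·z**2+74·z·y+10·z−63·y**2−54·y+9), so (5·z−5·y−7) is a factor with cofactor −16·z**2+74·z·y+10·z−63·y**2−54·y+9.
The cofactor groups again: −16·z**2+74·z·y+10·z−63·y**2−54·y+9 = −2·z·(8·z−9·y−9) + (7·y−1)·(8·z−9·y−9); both groups contain (8·z−9·y−9), giving −(2·z−7·y+1)·(8·z−9·y−9).

−(5·z−5·y−7)·(2·z−7·y+1)·(8·z−9·y−9)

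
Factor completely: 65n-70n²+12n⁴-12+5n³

(3n-4)(4n-1)(n+3)(n-1)

By the rational root theorem, n = -3 is a root, so (n+3) divides it; the quotient is 12n³-31n²+23n-4.
Next, n = 1/4 is a root, giving the factor (4n-1) and quotient 3n²-7n+4.
The remaining quadratic factors as (n-1)(3n-4).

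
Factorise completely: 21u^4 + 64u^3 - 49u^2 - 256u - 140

Among the possible rational roots, u = -2 is a root, so (u + 2) is a factor; dividing leaves 21u^3 + 22u^2 - 93u - 70.
Then u = -7/3 is a root, so (3u + 7) divides it; the quotient is 7u^2 - 9u - 10.
The remaining quadratic factors as (7u + 5)(u - 2).

(3u + 7)(7u + 5)(u + 2)(u - 2)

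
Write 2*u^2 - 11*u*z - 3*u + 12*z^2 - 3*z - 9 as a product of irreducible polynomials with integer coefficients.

Group: 2*u*(u - 4*z - 3) + (-3*z + 3)*(u - 4*z - 3); both groups contain (u - 4*z - 3).

(2*u - 3*z + 3)*(u - 4*z - 3)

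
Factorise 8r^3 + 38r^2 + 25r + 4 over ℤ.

Trying the rational-root candidates, r = -1/4 is a root, so (4r + 1) divides it; the quotient is 2r^2 + 9r + 4.
The remaining quadratic factors as (r + 4)(2r + 1).

(2r + 1)(4r + 1)(r + 4)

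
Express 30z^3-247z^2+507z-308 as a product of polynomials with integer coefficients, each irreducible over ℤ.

Testing divisors of the constant over divisors of the leading coefficient, z = 7/5 is a root, so (5z-7) divides it; the quotient is 6z^2-41z+44.
The remaining quadratic factors as (3z-4)(2z-11).

(2z-11)(3z-4)(5z-7)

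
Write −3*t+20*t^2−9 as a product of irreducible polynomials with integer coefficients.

(4*t−3)*(5*t+3)

Need a pair with product 20·(−9) = −180 and sum −3: that's −15 and 12.
Split the middle term: 20*t^2−15*t + 12*t−9 = 5*t*(4*t−3) + 3*(4*t−3).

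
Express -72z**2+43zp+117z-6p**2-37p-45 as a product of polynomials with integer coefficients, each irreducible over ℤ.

-(9z-2p-9)(8z-3p-5)

Group: -8z(9z-2p-9) + (3p+5)(9z-2p-9); both groups contain (9z-2p-9).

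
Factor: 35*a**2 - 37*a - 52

(5*a + 4)*(7*a - 13)

Need a pair with product 35·(-52) = -1820 and sum -37: that's 28 and -65.
Split the middle term: 35*a**2 + 28*a - 65*a - 52 = 7*a*(5*a + 4) - 13*(5*a + 4).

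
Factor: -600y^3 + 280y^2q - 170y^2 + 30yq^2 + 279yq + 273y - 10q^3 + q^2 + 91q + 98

Group: 12y(-50y^2 + 15yq + 15y + 5q^2 + 17q + 14) + (-2q + 7)(-50y^2 + 15yq + 15y + 5q^2 + 17q + 14); both groups contain (-50y^2 + 15yq + 15y + 5q^2 + 17q + 14), so (12y - 2q + 7) is a factor with cofactor -50y^2 + 15yq + 15y + 5q^2 + 17q + 14.
The cofactor groups again: -50y^2 + 15yq + 15y + 5q^2 + 17q + 14 = -10y(5y + q + 2) + (5q + 7)(5y + q + 2); both groups contain (5y + q + 2), giving -(10y - 5q - 7)(5y + q + 2).

-(12y - 2q + 7)(10y - 5q - 7)(5y + q + 2)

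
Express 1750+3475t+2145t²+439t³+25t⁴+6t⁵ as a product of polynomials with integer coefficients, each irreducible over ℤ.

(2t+5)(3t+5)(t+1)(t²-t+70)

By the rational root theorem, t = -1 is a root, giving the factor (t+1) and quotient 6t⁴+19t³+420t²+1725t+1750.
Next, t = -5/3 is a root, so (3t+5) divides it; the quotient is 2t³+3t²+135t+350.
Continuing, t = -5/2 is a root, so (2t+5) is a factor; dividing leaves t²-t+70.
The quadratic t²-t+70 has discriminant -279 < 0 and is irreducible over ℤ.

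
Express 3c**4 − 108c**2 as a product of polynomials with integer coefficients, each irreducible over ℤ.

Pull out the common factor 3c**2; c**2 − 36 is a difference of squares.

3c**2(c + 6)(c − 6)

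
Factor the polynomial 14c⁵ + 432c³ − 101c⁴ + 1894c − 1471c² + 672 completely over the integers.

(2c − 7)(7c + 2)(c − 3)(c² − c + 16)

Testing divisors of the constant over divisors of the leading coefficient, c = 7/2 is a root, so (2c − 7) divides it; the quotient is 7c⁴ − 26c³ + 125c² − 298c − 96.
Continuing, c = 3 is a root, so (c − 3) divides it; the quotient is 7c³ − 5c² + 110c + 32.
Continuing, c = −2/7 is a root, giving the factor (7c + 2) and quotient c² − c + 16.
The quadratic c² − c + 16 has discriminant −63 < 0 and is irreducible over ℤ.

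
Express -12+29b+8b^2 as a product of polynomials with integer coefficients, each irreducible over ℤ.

Need a pair with product 8·(-12) = -96 and sum 29: that's -3 and 32.
Split the middle term: 8b^2-3b + 32b-12 = b(8b-3) + 4(8b-3).

(8b-3)(b+4)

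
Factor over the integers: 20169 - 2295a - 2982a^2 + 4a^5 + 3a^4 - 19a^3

(4a - 9)(a + 3)(a - 9)(a^2 + 9a + 83)

By the rational root theorem, a = -3 is a root, giving the factor (a + 3) and quotient 4a^4 - 9a^3 + 8a^2 - 3006a + 6723.
Then a = 9 is a root, giving the factor (a - 9) and quotient 4a^3 + 27a^2 + 251a - 747.
Continuing, a = 9/4 is a root, so (4a - 9) divides it; the quotient is a^2 + 9a + 83.
The quadratic a^2 + 9a + 83 has discriminant -251 < 0 and is irreducible over ℤ.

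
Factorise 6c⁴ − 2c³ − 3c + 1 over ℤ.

Group as (6c⁴ − 3c) + (−2c³ + 1) = 3c(2c³ − 1) − (2c³ − 1).
Both groups share the factor (2c³ − 1).

(3c − 1)(2c³ − 1)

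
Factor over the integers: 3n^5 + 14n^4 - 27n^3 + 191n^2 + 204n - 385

Testing divisors of the constant over divisors of the leading coefficient, n = 1 is a root, so (n - 1) divides it; the quotient is 3n^4 + 17n^3 - 10n^2 + 181n + 385.
Then n = -7 is a root, giving the factor (n + 7) and quotient 3n^3 - 4n^2 + 18n + 55.
Continuing, n = -5/3 is a root, so (3n + 5) divides it; the quotient is n^2 - 3n + 11.
The quadratic n^2 - 3n + 11 has discriminant -35 < 0 and is irreducible over ℤ.

(3n + 5)(n + 7)(n - 1)(n^2 - 3n + 11)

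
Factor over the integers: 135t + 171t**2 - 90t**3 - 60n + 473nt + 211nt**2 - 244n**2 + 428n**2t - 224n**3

-(4n - 9t)(7n - 2t + 5)(8n + 5t + 3)

Group: 8n(-28n**2 + 71nt - 20n - 18t**2 + 45t) + (5t + 3)(-28n**2 + 71nt - 20n - 18t**2 + 45t); both groups contain (-28n**2 + 71nt - 20n - 18t**2 + 45t), so (8n + 5t + 3) is a factor with cofactor -28n**2 + 71nt - 20n - 18t**2 + 45t.
The cofactor groups again: -28n**2 + 71nt - 20n - 18t**2 + 45t = -4n(7n - 2t + 5) + 9t(7n - 2t + 5); both groups contain (7n - 2t + 5), giving -(4n - 9t)(7n - 2t + 5).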